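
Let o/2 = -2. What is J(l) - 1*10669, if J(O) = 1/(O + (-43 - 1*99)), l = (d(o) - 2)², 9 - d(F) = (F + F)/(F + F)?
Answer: -1130915/106 ≈ -10669.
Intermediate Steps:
o = -4 (o = 2*(-2) = -4)
d(F) = 8 (d(F) = 9 - (F + F)/(F + F) = 9 - 2*F/(2*F) = 9 - 2*F*1/(2*F) = 9 - 1*1 = 9 - 1 = 8)
l = 36 (l = (8 - 2)² = 6² = 36)
J(O) = 1/(-142 + O) (J(O) = 1/(O + (-43 - 99)) = 1/(O - 142) = 1/(-142 + O))
J(l) - 1*10669 = 1/(-142 + 36) - 1*10669 = 1/(-106) - 10669 = -1/106 - 10669 = -1130915/106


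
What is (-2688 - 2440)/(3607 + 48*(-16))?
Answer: -5128/2839 ≈ -1.8063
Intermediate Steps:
(-2688 - 2440)/(3607 + 48*(-16)) = -5128/(3607 - 768) = -5128/2839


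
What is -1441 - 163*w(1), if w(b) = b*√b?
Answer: -1604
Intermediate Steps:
w(b) = b^(3/2)
-1441 - 163*w(1) = -1441 - 163*1^(3/2) = -1441 - 163 = -1604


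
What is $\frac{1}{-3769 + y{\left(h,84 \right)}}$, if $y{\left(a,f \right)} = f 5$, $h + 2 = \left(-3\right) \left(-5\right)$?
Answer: $- \frac{1}{3349} \approx -0.0002986$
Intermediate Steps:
$h = 13$ ($h = -2 - -15 = -2 + 15 = 13$)
$y{\left(a,f \right)} = 5 f$
$\frac{1}{-3769 + y{\left(h,84 \right)}} = \frac{1}{-3769 + 5 \cdot 84} = \frac{1}{-3769 + 420} = \frac{1}{-3349} = - \frac{1}{3349}$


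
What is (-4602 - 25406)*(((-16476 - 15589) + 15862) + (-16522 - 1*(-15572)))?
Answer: 514727224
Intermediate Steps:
(-4602 - 25406)*(((-16476 - 15589) + 15862) + (-16522 - 1*(-15572))) = -30008*((-32065 + 15862) + (-16522 + 15572)) = -30008*(-16203 - 950) = -30008*(-17153) = 514727224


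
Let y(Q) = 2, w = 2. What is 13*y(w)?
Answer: 26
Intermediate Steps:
13*y(w) = 13*2 = 26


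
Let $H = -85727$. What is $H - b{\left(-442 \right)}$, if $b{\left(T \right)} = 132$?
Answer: $-85859$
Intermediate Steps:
$H - b{\left(-442 \right)} = -85727 - 132 = -85859$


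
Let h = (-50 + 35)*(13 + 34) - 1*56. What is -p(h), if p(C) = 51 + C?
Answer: 710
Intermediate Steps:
h = -761 (h = -15*47 - 56 = -705 - 56 = -761)
-p(h) = -(51 - 761) = -1*(-710) = 710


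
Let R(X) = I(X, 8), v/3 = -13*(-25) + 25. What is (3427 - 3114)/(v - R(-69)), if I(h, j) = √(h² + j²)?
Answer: 13146/43907 + 313*√193/219535 ≈ 0.31921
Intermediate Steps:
v = 1050 (v = 3*(-13*(-25) + 25) = 3*(325 + 25) = 3*350 = 1050)
R(X) = √(64 + X²) (R(X) = √(X² + 8²) = √(X² + 64) = √(64 + X²))
(3427 - 3114)/(v - R(-69)) = (3427 - 3114)/(1050 - √(64 + (-69)²)) = 313/(1050 - √(64 + 4761)) = 313/(1050 - √4825) = 313/(1050 - 5*√193)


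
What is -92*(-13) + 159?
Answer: 1355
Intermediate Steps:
-92*(-13) + 159 = 1196 + 159 = 1355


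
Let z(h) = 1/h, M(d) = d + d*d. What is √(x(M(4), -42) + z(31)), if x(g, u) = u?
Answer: I*√40331/31 ≈ 6.4782*I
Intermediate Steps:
M(d) = d + d²
√(x(M(4), -42) + z(31)) = √(-42 + 1/31) = √(-1301/31) = I*√40331/31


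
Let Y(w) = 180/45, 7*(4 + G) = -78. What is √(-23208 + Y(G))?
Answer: 2*I*√5801 ≈ 152.33*I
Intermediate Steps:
G = -106/7 (G = -4 + (⅐)*(-78) = -4 - 78/7 = -106/7 ≈ -15.143)
Y(w) = 4 (Y(w) = 180*(1/45) = 4)
√(-23208 + Y(G)) = √(-23208 + 4) = √(-23204) = 2*I*√5801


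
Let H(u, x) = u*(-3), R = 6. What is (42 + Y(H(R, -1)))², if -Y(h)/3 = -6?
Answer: 3600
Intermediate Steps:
H(u, x) = -3*u
Y(h) = 18 (Y(h) = -3*(-6) = 18)
(42 + Y(H(R, -1)))² = (42 + 18)² = 60² = 3600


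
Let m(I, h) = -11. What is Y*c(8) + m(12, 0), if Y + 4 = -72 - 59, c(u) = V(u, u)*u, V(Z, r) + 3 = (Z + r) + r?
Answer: -22691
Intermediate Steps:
V(Z, r) = -3 + Z + 2*r (V(Z, r) = -3 + ((Z + r) + r) = -3 + (Z + 2*r) = -3 + Z + 2*r)
c(u) = u*(-3 + 3*u) (c(u) = (-3 + u + 2*u)*u = (-3 + 3*u)*u = u*(-3 + 3*u))
Y = -135 (Y = -4 + (-72 - 59) = -4 - 131 = -135)
Y*c(8) + m(12, 0) = -405*8*(-1 + 8) - 11 = -405*8*7 - 11 = -135*168 - 11 = -22680 - 11 = -22691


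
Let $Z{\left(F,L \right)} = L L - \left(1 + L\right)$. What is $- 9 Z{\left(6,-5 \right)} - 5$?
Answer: $-266$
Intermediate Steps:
$Z{\left(F,L \right)} = -1 + L^{2} - L$ ($Z{\left(F,L \right)} = L^{2} - \left(1 + L\right) = -1 + L^{2} - L$)
$- 9 Z{\left(6,-5 \right)} - 5 = - 9 \left(-1 + \left(-5\right)^{2} - -5\right) - 5 = - 9 \left(-1 + 25 + 5\right) - 5 = \left(-9\right) 29 - 5 = -261 - 5 = -266$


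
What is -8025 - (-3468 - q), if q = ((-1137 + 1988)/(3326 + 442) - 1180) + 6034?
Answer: 1119947/3768 ≈ 297.23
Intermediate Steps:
q = 18290723/3768 (q = (851/3768 - 1180) + 6034 = -4445389/3768 + 6034 = 18290723/3768 ≈ 4854.2)
-8025 - (-3468 - q) = -8025 - (-3468 - 1*18290723/3768) = -8025 - (-3468 - 18290723/3768) = -8025 - 1*(-31358147/3768) = -8025 + 31358147/3768 = 1119947/3768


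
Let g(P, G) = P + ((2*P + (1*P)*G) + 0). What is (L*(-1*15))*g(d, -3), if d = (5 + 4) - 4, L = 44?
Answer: 0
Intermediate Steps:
d = 5 (d = 9 - 4 = 5)
g(P, G) = 3*P + G*P (g(P, G) = P + ((2*P + P*G) + 0) = P + ((2*P + G*P) + 0) = P + (2*P + G*P) = 3*P + G*P)
(L*(-1*15))*g(d, -3) = (44*(-1*15))*(5*(3 - 3)) = (44*(-15))*(5*0) = -660*0 = 0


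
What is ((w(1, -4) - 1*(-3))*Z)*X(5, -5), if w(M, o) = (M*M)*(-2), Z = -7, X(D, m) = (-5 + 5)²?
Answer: 0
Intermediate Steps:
X(D, m) = 0 (X(D, m) = 0² = 0)
w(M, o) = -2*M² (w(M, o) = M²*(-2) = -2*M²)
((w(1, -4) - 1*(-3))*Z)*X(5, -5) = ((-2*1² - 1*(-3))*(-7))*0 = ((-2*1 + 3)*(-7))*0 = ((-2 + 3)*(-7))*0 = (1*(-7))*0 = -7*0 = 0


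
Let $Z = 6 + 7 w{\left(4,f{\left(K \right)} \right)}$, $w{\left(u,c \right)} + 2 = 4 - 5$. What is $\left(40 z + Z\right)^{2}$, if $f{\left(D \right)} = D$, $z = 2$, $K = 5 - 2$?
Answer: $4225$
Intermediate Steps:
$K = 3$
$w{\left(u,c \right)} = -3$ ($w{\left(u,c \right)} = -2 + \left(4 - 5\right) = -2 - 1 = -3$)
$Z = -15$ ($Z = 6 + 7 \left(-3\right) = 6 - 21 = -15$)
$\left(40 z + Z\right)^{2} = \left(40 \cdot 2 - 15\right)^{2} = \left(80 - 15\right)^{2} = 65^{2} = 4225$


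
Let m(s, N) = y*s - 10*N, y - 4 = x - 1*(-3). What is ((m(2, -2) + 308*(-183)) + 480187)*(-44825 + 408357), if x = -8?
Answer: 154079766412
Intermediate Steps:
y = -1 (y = 4 + (-8 - 1*(-3)) = 4 + (-8 + 3) = 4 - 5 = -1)
m(s, N) = -s - 10*N
((m(2, -2) + 308*(-183)) + 480187)*(-44825 + 408357) = (((-1*2 - 10*(-2)) + 308*(-183)) + 480187)*(-44825 + 408357) = (((-2 + 20) - 56364) + 480187)*363532 = ((18 - 56364) + 480187)*363532 = (-56346 + 480187)*363532 = 423841*363532 = 154079766412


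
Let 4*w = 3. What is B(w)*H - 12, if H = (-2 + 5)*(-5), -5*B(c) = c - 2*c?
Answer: -57/4 ≈ -14.250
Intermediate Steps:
w = 3/4 (w = (1/4)*3 = 3/4 ≈ 0.75000)
B(c) = c/5 (B(c) = -(c - 2*c)/5 = -(-1)*c/5 = c/5)
H = -15 (H = 3*(-5) = -15)
B(w)*H - 12 = ((1/5)*(3/4))*(-15) - 12 = (3/20)*(-15) - 12 = -9/4 - 12 = -57/4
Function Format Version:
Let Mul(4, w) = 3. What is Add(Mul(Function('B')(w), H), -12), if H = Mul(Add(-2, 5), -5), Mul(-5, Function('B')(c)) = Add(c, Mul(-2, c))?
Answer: Rational(-57, 4) ≈ -14.250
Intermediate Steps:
w = Rational(3, 4) (w = Mul(Rational(1, 4), 3) = Rational(3, 4) ≈ 0.75000)
Function('B')(c) = Mul(Rational(1, 5), c) (Function('B')(c) = Mul(Rational(-1, 5), Add(c, Mul(-2, c))) = Mul(Rational(-1, 5), Mul(-1, c)) = Mul(Rational(1, 5), c))
H = -15 (H = Mul(3, -5) = -15)
Add(Mul(Function('B')(w), H), -12) = Add(Mul(Mul(Rational(1, 5), Rational(3, 4)), -15), -12) = Add(Mul(Rational(3, 20), -15), -12) = Add(Rational(-9, 4), -12) = Rational(-57, 4)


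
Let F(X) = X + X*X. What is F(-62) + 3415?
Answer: 7197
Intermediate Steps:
F(X) = X + X²
F(-62) + 3415 = -62*(1 - 62) + 3415 = -62*(-61) + 3415 = 3782 + 3415 = 7197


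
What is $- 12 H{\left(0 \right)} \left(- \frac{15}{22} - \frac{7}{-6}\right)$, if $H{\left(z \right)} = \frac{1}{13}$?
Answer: $- \frac{64}{143} \approx -0.44755$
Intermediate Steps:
$H{\left(z \right)} = \frac{1}{13}$
$- 12 H{\left(0 \right)} \left(- \frac{15}{22} - \frac{7}{-6}\right) = \left(-12\right) \frac{1}{13} \left(- \frac{15}{22} - \frac{7}{-6}\right) = - \frac{12 \left(\left(-15\right) \frac{1}{22} - - \frac{7}{6}\right)}{13} = - \frac{12 \left(- \frac{15}{22} + \frac{7}{6}\right)}{13} = \left(- \frac{12}{13}\right) \frac{16}{33} = - \frac{64}{143}$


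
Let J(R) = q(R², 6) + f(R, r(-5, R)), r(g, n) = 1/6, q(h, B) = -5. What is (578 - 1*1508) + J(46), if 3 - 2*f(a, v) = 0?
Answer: -1867/2 ≈ -933.50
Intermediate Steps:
r(g, n) = ⅙
f(a, v) = 3/2 (f(a, v) = 3/2 - ½*0 = 3/2 + 0 = 3/2)
J(R) = -7/2 (J(R) = -5 + 3/2 = -7/2)
(578 - 1*1508) + J(46) = (578 - 1*1508) - 7/2 = (578 - 1508) - 7/2 = -930 - 7/2 = -1867/2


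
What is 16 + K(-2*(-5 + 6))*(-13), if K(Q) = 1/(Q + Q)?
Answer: 77/4 ≈ 19.250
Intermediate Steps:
K(Q) = 1/(2*Q)
16 + K(-2*(-5 + 6))*(-13) = 16 + (1/(2*((-2*(-5 + 6)))))*(-13) = 16 + (1/(2*((-2*1))))*(-13) = 16 + ((½)/(-2))*(-13) = 16 + ((½)*(-½))*(-13) = 16 - ¼*(-13) = 16 + 13/4 = 77/4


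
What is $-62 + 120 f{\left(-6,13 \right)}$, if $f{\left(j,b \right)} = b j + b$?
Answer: $-7862$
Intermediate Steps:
$f{\left(j,b \right)} = b + b j$
$-62 + 120 f{\left(-6,13 \right)} = -62 + 120 \cdot 13 \left(1 - 6\right) = -62 + 120 \cdot 13 \left(-5\right) = -62 + 120 \left(-65\right) = -62 - 7800 = -7862$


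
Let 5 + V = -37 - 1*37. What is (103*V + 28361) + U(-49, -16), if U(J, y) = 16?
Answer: 20240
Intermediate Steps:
V = -79 (V = -5 + (-37 - 1*37) = -5 + (-37 - 37) = -5 - 74 = -79)
(103*V + 28361) + U(-49, -16) = (103*(-79) + 28361) + 16 = (-8137 + 28361) + 16 = 20224 + 16 = 20240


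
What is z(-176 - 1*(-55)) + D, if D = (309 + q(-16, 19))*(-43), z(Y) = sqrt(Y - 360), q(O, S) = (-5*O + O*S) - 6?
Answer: -3397 + I*sqrt(481) ≈ -3397.0 + 21.932*I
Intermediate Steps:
q(O, S) = -6 - 5*O + O*S
z(Y) = sqrt(-360 + Y)
D = -3397 (D = (309 + (-6 - 5*(-16) - 16*19))*(-43) = (309 + (-6 + 80 - 304))*(-43) = (309 - 230)*(-43) = 79*(-43) = -3397)
z(-176 - 1*(-55)) + D = sqrt(-360 + (-176 - 1*(-55))) - 3397 = sqrt(-360 + (-176 + 55)) - 3397 = sqrt(-360 - 121) - 3397 = sqrt(-481) - 3397 = I*sqrt(481) - 3397 = -3397 + I*sqrt(481)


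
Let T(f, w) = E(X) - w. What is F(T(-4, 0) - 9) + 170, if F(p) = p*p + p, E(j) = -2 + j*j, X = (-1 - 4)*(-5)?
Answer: 377780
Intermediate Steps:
X = 25 (X = -5*(-5) = 25)
E(j) = -2 + j**2
T(f, w) = 623 - w (T(f, w) = (-2 + 25**2) - w = (-2 + 625) - w = 623 - w)
F(p) = p + p**2 (F(p) = p**2 + p = p + p**2)
F(T(-4, 0) - 9) + 170 = ((623 - 1*0) - 9)*(1 + ((623 - 1*0) - 9)) + 170 = ((623 + 0) - 9)*(1 + ((623 + 0) - 9)) + 170 = (623 - 9)*(1 + (623 - 9)) + 170 = 614*(1 + 614) + 170 = 614*615 + 170 = 377610 + 170 = 377780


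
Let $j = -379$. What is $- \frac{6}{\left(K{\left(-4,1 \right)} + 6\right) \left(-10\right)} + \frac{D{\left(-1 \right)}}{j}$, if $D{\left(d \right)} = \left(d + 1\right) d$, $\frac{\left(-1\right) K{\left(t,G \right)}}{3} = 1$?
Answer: $\frac{1}{5} \approx 0.2$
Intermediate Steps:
$K{\left(t,G \right)} = -3$ ($K{\left(t,G \right)} = \left(-3\right) 1 = -3$)
$D{\left(d \right)} = d \left(1 + d\right)$ ($D{\left(d \right)} = \left(1 + d\right) d = d \left(1 + d\right)$)
$- \frac{6}{\left(K{\left(-4,1 \right)} + 6\right) \left(-10\right)} + \frac{D{\left(-1 \right)}}{j} = - \frac{6}{\left(-3 + 6\right) \left(-10\right)} + \frac{\left(-1\right) \left(1 - 1\right)}{-379} = - \frac{6}{3 \left(-10\right)} + \left(-1\right) 0 \left(- \frac{1}{379}\right) = - \frac{6}{-30} + 0 \left(- \frac{1}{379}\right) = \left(-6\right) \left(- \frac{1}{30}\right) + 0 = \frac{1}{5} + 0 = \frac{1}{5}$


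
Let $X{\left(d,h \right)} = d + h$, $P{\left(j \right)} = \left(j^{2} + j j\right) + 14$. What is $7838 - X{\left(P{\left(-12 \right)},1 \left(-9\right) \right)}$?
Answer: $7545$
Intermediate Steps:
$P{\left(j \right)} = 14 + 2 j^{2}$ ($P{\left(j \right)} = \left(j^{2} + j^{2}\right) + 14 = 2 j^{2} + 14 = 14 + 2 j^{2}$)
$7838 - X{\left(P{\left(-12 \right)},1 \left(-9\right) \right)} = 7838 - \left(\left(14 + 2 \left(-12\right)^{2}\right) + 1 \left(-9\right)\right) = 7838 - \left(\left(14 + 2 \cdot 144\right) - 9\right) = 7838 - \left(\left(14 + 288\right) - 9\right) = 7838 - \left(302 - 9\right) = 7838 - 293 = 7545$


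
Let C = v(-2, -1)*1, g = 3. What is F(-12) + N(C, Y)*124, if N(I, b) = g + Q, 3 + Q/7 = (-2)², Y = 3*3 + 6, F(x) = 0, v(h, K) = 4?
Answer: 1240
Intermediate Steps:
Y = 15 (Y = 9 + 6 = 15)
C = 4 (C = 4*1 = 4)
Q = 7 (Q = -21 + 7*(-2)² = -21 + 7*4 = -21 + 28 = 7)
N(I, b) = 10 (N(I, b) = 3 + 7 = 10)
F(-12) + N(C, Y)*124 = 0 + 10*124 = 0 + 1240 = 1240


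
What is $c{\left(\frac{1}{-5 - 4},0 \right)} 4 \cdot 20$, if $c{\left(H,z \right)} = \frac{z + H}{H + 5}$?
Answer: $- \frac{20}{11} \approx -1.8182$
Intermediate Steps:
$c{\left(H,z \right)} = \frac{H + z}{5 + H}$
$c{\left(\frac{1}{-5 - 4},0 \right)} 4 \cdot 20 = \frac{\frac{1}{-5 - 4} + 0}{5 + \frac{1}{-5 - 4}} \cdot 4 \cdot 20 = \frac{\frac{1}{-9} + 0}{5 + \frac{1}{-9}} \cdot 4 \cdot 20 = \frac{- \frac{1}{9} + 0}{5 - \frac{1}{9}} \cdot 4 \cdot 20 = \frac{1}{\frac{44}{9}} \left(- \frac{1}{9}\right) 4 \cdot 20 = \frac{9}{44} \left(- \frac{1}{9}\right) 4 \cdot 20 = \left(- \frac{1}{44}\right) 4 \cdot 20 = \left(- \frac{1}{11}\right) 20 = - \frac{20}{11}$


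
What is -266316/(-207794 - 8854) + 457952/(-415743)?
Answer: 319572997/2501941374 ≈ 0.12773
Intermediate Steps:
-266316/(-207794 - 8854) + 457952/(-415743) = -266316/(-216648) + 457952*(-1/415743) = -266316*(-1/216648) - 457952/415743 = 22193/18054 - 457952/415743 = 319572997/2501941374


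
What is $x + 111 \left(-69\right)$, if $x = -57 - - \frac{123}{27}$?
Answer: $- \frac{69403}{9} \approx -7711.4$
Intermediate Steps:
$x = - \frac{472}{9}$ ($x = -57 - \left(-123\right) \frac{1}{27} = -57 - - \frac{41}{9} = -57 + \frac{41}{9} = - \frac{472}{9} \approx -52.444$)
$x + 111 \left(-69\right) = - \frac{472}{9} + 111 \left(-69\right) = - \frac{472}{9} - 7659 = - \frac{69403}{9}$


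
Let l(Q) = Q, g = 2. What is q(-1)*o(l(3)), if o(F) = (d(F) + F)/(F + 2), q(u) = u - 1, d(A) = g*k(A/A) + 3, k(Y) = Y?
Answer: -16/5 ≈ -3.2000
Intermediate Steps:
d(A) = 5 (d(A) = 2*(A/A) + 3 = 2*1 + 3 = 2 + 3 = 5)
q(u) = -1 + u
o(F) = (5 + F)/(2 + F) (o(F) = (5 + F)/(F + 2) = (5 + F)/(2 + F))
q(-1)*o(l(3)) = (-1 - 1)*((5 + 3)/(2 + 3)) = -2*8/5 = -16/5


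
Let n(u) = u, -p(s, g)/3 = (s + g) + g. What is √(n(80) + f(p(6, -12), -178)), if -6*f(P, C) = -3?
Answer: √322/2 ≈ 8.9722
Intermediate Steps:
p(s, g) = -6*g - 3*s (p(s, g) = -3*((s + g) + g) = -3*((g + s) + g) = -3*(s + 2*g) = -6*g - 3*s)
f(P, C) = ½ (f(P, C) = -⅙*(-3) = ½)
√(n(80) + f(p(6, -12), -178)) = √(80 + ½) = √(161/2) = √322/2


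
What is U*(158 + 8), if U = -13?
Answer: -2158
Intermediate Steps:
U*(158 + 8) = -13*(158 + 8) = -13*166 = -2158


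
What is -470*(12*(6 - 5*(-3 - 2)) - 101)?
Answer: -127370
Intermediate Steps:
-470*(12*(6 - 5*(-3 - 2)) - 101) = -470*(12*(6 - 5*(-5)) - 101) = -470*(12*(6 + 25) - 101) = -470*(12*31 - 101) = -470*(372 - 101) = -470*271 = -127370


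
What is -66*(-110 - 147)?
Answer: 16962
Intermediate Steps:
-66*(-110 - 147) = -66*(-257) = 16962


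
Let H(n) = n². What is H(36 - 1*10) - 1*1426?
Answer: -750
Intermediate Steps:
H(36 - 1*10) - 1*1426 = (36 - 1*10)² - 1*1426 = (36 - 10)² - 1426 = 26² - 1426 = 676 - 1426 = -750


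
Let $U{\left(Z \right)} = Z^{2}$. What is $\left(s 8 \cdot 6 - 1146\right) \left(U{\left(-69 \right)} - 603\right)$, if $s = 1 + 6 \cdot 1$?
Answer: $-3367980$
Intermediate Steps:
$s = 7$ ($s = 1 + 6 = 7$)
$\left(s 8 \cdot 6 - 1146\right) \left(U{\left(-69 \right)} - 603\right) = \left(7 \cdot 8 \cdot 6 - 1146\right) \left(\left(-69\right)^{2} - 603\right) = \left(56 \cdot 6 - 1146\right) \left(4761 - 603\right) = \left(336 - 1146\right) 4158 = \left(-810\right) 4158 = -3367980$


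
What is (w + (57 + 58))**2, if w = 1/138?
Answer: 251888641/19044 ≈ 13227.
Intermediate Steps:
w = 1/138 ≈ 0.0072464
(w + (57 + 58))**2 = (1/138 + (57 + 58))**2 = (1/138 + 115)**2 = (15871/138)**2 = 251888641/19044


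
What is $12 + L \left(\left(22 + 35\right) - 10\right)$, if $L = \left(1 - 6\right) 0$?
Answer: $12$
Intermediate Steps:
$L = 0$ ($L = \left(1 - 6\right) 0 = \left(-5\right) 0 = 0$)
$12 + L \left(\left(22 + 35\right) - 10\right) = 12 + 0 \left(\left(22 + 35\right) - 10\right) = 12 + 0 \left(57 - 10\right) = 12 + 0 \cdot 47 = 12 + 0 = 12$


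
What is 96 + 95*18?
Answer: 1806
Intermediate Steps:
96 + 95*18 = 96 + 1710 = 1806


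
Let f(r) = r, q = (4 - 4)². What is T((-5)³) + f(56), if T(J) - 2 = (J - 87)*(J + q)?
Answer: 26558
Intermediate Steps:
q = 0 (q = 0² = 0)
T(J) = 2 + J*(-87 + J) (T(J) = 2 + (J - 87)*(J + 0) = 2 + (-87 + J)*J = 2 + J*(-87 + J))
T((-5)³) + f(56) = (2 + ((-5)³)² - 87*(-5)³) + 56 = (2 + (-125)² - 87*(-125)) + 56 = (2 + 15625 + 10875) + 56 = 26502 + 56 = 26558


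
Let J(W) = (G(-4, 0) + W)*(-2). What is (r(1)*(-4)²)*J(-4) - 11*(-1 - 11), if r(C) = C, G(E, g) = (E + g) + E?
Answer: 516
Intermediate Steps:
G(E, g) = g + 2*E
J(W) = 16 - 2*W (J(W) = ((0 + 2*(-4)) + W)*(-2) = ((0 - 8) + W)*(-2) = (-8 + W)*(-2) = 16 - 2*W)
(r(1)*(-4)²)*J(-4) - 11*(-1 - 11) = (1*(-4)²)*(16 - 2*(-4)) - 11*(-1 - 11) = (1*16)*(16 + 8) - 11*(-12) = 16*24 - 1*(-132) = 384 + 132 = 516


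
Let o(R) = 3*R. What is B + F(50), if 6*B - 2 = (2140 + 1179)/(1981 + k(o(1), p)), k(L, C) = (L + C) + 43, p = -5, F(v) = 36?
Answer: 444115/12132 ≈ 36.607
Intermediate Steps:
k(L, C) = 43 + C + L (k(L, C) = (C + L) + 43 = 43 + C + L)
B = 7363/12132 (B = ⅓ + ((2140 + 1179)/(1981 + (43 - 5 + 3*1)))/6 = ⅓ + (3319/(1981 + (43 - 5 + 3)))/6 = ⅓ + (3319/(1981 + 41))/6 = ⅓ + (3319/2022)/6 = ⅓ + (3319*(1/2022))/6 = ⅓ + (⅙)*(3319/2022) = ⅓ + 3319/12132 = 7363/12132 ≈ 0.60691)
B + F(50) = 7363/12132 + 36 = 444115/12132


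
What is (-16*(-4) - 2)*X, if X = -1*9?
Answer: -558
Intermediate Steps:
X = -9
(-16*(-4) - 2)*X = (-16*(-4) - 2)*(-9) = (64 - 2)*(-9) = 62*(-9) = -558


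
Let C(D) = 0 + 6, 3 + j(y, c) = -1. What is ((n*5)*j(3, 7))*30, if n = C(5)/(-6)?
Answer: 600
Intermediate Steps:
j(y, c) = -4 (j(y, c) = -3 - 1 = -4)
C(D) = 6
n = -1 (n = 6/(-6) = 6*(-⅙) = -1)
((n*5)*j(3, 7))*30 = (-1*5*(-4))*30 = -5*(-4)*30 = 20*30 = 600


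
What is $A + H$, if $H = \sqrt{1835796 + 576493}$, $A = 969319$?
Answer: $969319 + \sqrt{2412289} \approx 9.7087 \cdot 10^{5}$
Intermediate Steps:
$H = \sqrt{2412289} \approx 1553.2$
$A + H = 969319 + \sqrt{2412289}$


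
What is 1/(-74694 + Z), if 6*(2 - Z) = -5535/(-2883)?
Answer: -1922/143558639 ≈ -1.3388e-5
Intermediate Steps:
Z = 3229/1922 (Z = 2 - (-1845)/(2*(-2883)) = 2 - (-1845)*(-1)/(2*2883) = 2 - ⅙*1845/961 = 2 - 615/1922 = 3229/1922 ≈ 1.6800)
1/(-74694 + Z) = 1/(-74694 + 3229/1922) = 1/(-143558639/1922) = -1922/143558639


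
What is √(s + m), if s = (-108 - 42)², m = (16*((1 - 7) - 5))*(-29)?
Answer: 2*√6901 ≈ 166.14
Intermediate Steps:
m = 5104 (m = (16*(-6 - 5))*(-29) = (16*(-11))*(-29) = -176*(-29) = 5104)
s = 22500 (s = (-150)² = 22500)
√(s + m) = √(22500 + 5104) = √27604 = 2*√6901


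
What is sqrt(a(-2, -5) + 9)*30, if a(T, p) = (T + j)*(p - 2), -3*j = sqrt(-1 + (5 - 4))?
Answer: 30*sqrt(23) ≈ 143.88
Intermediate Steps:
j = 0 (j = -sqrt(-1 + (5 - 4))/3 = -sqrt(-1 + 1)/3 = -sqrt(0)/3 = -1/3*0 = 0)
a(T, p) = T*(-2 + p) (a(T, p) = (T + 0)*(p - 2) = T*(-2 + p))
sqrt(a(-2, -5) + 9)*30 = sqrt(-2*(-2 - 5) + 9)*30 = sqrt(-2*(-7) + 9)*30 = sqrt(14 + 9)*30 = sqrt(23)*30 = 30*sqrt(23)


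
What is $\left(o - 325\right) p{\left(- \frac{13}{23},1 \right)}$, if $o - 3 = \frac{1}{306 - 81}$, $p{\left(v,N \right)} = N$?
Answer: $- \frac{72449}{225} \approx -322.0$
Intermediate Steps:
$o = \frac{676}{225}$ ($o = 3 + \frac{1}{306 - 81} = 3 + \frac{1}{225} = \frac{676}{225} \approx 3.0044$)
$\left(o - 325\right) p{\left(- \frac{13}{23},1 \right)} = \left(\frac{676}{225} - 325\right) 1 = \left(- \frac{72449}{225}\right) 1 = - \frac{72449}{225}$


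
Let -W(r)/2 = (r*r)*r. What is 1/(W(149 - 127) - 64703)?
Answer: -1/85999 ≈ -1.1628e-5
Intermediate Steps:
W(r) = -2*r³ (W(r) = -2*r*r*r = -2*r²*r = -2*r³)
1/(W(149 - 127) - 64703) = 1/(-2*(149 - 127)³ - 64703) = 1/(-2*22³ - 64703) = 1/(-2*10648 - 64703) = 1/(-21296 - 64703) = 1/(-85999) = -1/85999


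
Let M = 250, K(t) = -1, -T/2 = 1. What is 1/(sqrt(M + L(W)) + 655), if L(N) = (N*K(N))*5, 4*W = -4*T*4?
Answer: 131/85763 - sqrt(210)/428815 ≈ 0.0014937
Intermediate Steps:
T = -2 (T = -2*1 = -2)
W = 8 (W = (-4*(-2)*4)/4 = (8*4)/4 = (1/4)*32 = 8)
L(N) = -5*N (L(N) = (N*(-1))*5 = -N*5 = -5*N)
1/(sqrt(M + L(W)) + 655) = 1/(sqrt(250 - 5*8) + 655) = 1/(sqrt(250 - 40) + 655) = 1/(sqrt(210) + 655) = 1/(655 + sqrt(210))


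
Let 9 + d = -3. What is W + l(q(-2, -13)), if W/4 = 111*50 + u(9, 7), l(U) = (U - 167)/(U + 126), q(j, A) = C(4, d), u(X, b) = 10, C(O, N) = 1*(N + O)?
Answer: 2624145/118 ≈ 22239.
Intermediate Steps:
d = -12 (d = -9 - 3 = -12)
C(O, N) = N + O
q(j, A) = -8 (q(j, A) = -12 + 4 = -8)
l(U) = (-167 + U)/(126 + U)
W = 22240 (W = 4*(111*50 + 10) = 4*(5550 + 10) = 4*5560 = 22240)
W + l(q(-2, -13)) = 22240 + (-167 - 8)/(126 - 8) = 22240 - 175/118 = 2624145/118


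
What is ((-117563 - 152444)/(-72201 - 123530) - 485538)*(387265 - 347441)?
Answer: -3784656646824304/195731 ≈ -1.9336e+10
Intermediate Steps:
((-117563 - 152444)/(-72201 - 123530) - 485538)*(387265 - 347441) = (-270007/(-195731) - 485538)*39824 = (-270007*(-1/195731) - 485538)*39824 = (270007/195731 - 485538)*39824 = -95034568271/195731*39824 = -3784656646824304/195731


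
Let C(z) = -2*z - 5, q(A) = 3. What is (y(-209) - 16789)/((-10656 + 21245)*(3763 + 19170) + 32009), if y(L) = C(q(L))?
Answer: -8400/121434773 ≈ -6.9173e-5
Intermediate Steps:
C(z) = -5 - 2*z
y(L) = -11 (y(L) = -5 - 2*3 = -5 - 6 = -11)
(y(-209) - 16789)/((-10656 + 21245)*(3763 + 19170) + 32009) = (-11 - 16789)/((-10656 + 21245)*(3763 + 19170) + 32009) = -16800/(10589*22933 + 32009) = -16800/(242837537 + 32009) = -16800/242869546 = -16800*1/242869546 = -8400/121434773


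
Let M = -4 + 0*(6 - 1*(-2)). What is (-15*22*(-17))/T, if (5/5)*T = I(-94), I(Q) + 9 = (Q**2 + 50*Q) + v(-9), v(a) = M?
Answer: 5610/4123 ≈ 1.3607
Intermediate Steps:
M = -4 (M = -4 + 0*(6 + 2) = -4 + 0*8 = -4 + 0 = -4)
v(a) = -4
I(Q) = -13 + Q**2 + 50*Q (I(Q) = -9 + ((Q**2 + 50*Q) - 4) = -9 + (-4 + Q**2 + 50*Q) = -13 + Q**2 + 50*Q)
T = 4123 (T = -13 + (-94)**2 + 50*(-94) = -13 + 8836 - 4700 = 4123)
(-15*22*(-17))/T = (-15*22*(-17))/4123 = -330*(-17)*(1/4123) = 5610*(1/4123) = 5610/4123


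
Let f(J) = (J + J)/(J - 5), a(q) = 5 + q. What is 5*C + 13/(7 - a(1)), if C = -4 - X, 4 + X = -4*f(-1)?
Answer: 59/3 ≈ 19.667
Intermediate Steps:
f(J) = 2*J/(-5 + J) (f(J) = (2*J)/(-5 + J) = 2*J/(-5 + J))
X = -16/3 (X = -4 - 8*(-1)/(-5 - 1) = -4 - 8*(-1)/(-6) = -4 - 8*(-1)*(-1)/6 = -4 - 4*⅓ = -4 - 4/3 = -16/3 ≈ -5.3333)
C = 4/3 (C = -4 - 1*(-16/3) = -4 + 16/3 = 4/3 ≈ 1.3333)
5*C + 13/(7 - a(1)) = 5*(4/3) + 13/(7 - (5 + 1)) = 20/3 + 13/(7 - 1*6) = 20/3 + 13/(7 - 6) = 20/3 + 13/1 = 20/3 + 13*1 = 20/3 + 13 = 59/3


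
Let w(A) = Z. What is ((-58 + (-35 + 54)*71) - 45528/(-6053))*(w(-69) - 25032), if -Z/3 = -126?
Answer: -193779231954/6053 ≈ -3.2014e+7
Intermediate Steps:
Z = 378 (Z = -3*(-126) = 378)
w(A) = 378
((-58 + (-35 + 54)*71) - 45528/(-6053))*(w(-69) - 25032) = ((-58 + (-35 + 54)*71) - 45528/(-6053))*(378 - 25032) = ((-58 + 19*71) - 45528*(-1/6053))*(-24654) = ((-58 + 1349) + 45528/6053)*(-24654) = (1291 + 45528/6053)*(-24654) = (7859951/6053)*(-24654) = -193779231954/6053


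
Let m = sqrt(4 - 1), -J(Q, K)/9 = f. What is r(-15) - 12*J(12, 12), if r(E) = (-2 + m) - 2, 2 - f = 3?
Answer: -112 + sqrt(3) ≈ -110.27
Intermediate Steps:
f = -1 (f = 2 - 1*3 = 2 - 3 = -1)
J(Q, K) = 9 (J(Q, K) = -9*(-1) = 9)
m = sqrt(3) ≈ 1.7320
r(E) = -4 + sqrt(3) (r(E) = (-2 + sqrt(3)) - 2 = -4 + sqrt(3))
r(-15) - 12*J(12, 12) = (-4 + sqrt(3)) - 12*9 = (-4 + sqrt(3)) - 1*108 = (-4 + sqrt(3)) - 108 = -112 + sqrt(3)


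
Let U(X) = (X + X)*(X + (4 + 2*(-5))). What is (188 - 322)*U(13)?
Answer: -24388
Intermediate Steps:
U(X) = 2*X*(-6 + X) (U(X) = (2*X)*(X + (4 - 10)) = (2*X)*(X - 6) = (2*X)*(-6 + X) = 2*X*(-6 + X))
(188 - 322)*U(13) = (188 - 322)*(2*13*(-6 + 13)) = -268*13*7 = -134*182 = -24388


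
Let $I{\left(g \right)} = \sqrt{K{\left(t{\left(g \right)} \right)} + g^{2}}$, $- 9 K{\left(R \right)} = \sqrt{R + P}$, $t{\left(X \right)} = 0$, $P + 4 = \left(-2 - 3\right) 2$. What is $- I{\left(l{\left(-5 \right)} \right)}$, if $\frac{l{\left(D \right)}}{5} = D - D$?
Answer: $- \frac{\sqrt[4]{14} \sqrt{- i}}{3} \approx -0.45593 + 0.45593 i$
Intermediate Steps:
$P = -14$ ($P = -4 + \left(-2 - 3\right) 2 = -4 - 10 = -14$)
$l{\left(D \right)} = 0$ ($l{\left(D \right)} = 5 \left(D - D\right) = 5 \cdot 0 = 0$)
$K{\left(R \right)} = - \frac{\sqrt{-14 + R}}{9}$ ($K{\left(R \right)} = - \frac{\sqrt{R - 14}}{9} = - \frac{\sqrt{-14 + R}}{9}$)
$I{\left(g \right)} = \sqrt{g^{2} - \frac{i \sqrt{14}}{9}}$ ($I{\left(g \right)} = \sqrt{- \frac{\sqrt{-14 + 0}}{9} + g^{2}} = \sqrt{- \frac{\sqrt{-14}}{9} + g^{2}} = \sqrt{- \frac{i \sqrt{14}}{9} + g^{2}} = \sqrt{g^{2} - \frac{i \sqrt{14}}{9}}$)
$- I{\left(l{\left(-5 \right)} \right)} = - \frac{\sqrt{9 \cdot 0^{2} - i \sqrt{14}}}{3} = - \frac{\sqrt{9 \cdot 0 - i \sqrt{14}}}{3} = - \frac{\sqrt{0 - i \sqrt{14}}}{3} = - \frac{\sqrt{- i \sqrt{14}}}{3} = - \frac{\sqrt[4]{14} \sqrt{- i}}{3}$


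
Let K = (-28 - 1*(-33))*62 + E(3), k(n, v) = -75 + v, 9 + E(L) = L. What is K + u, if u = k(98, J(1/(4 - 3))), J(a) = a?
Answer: 230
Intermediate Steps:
E(L) = -9 + L
K = 304 (K = (-28 - 1*(-33))*62 + (-9 + 3) = (-28 + 33)*62 - 6 = 5*62 - 6 = 310 - 6 = 304)
u = -74 (u = -75 + 1/(4 - 3) = -75 + 1/1 = -75 + 1 = -74)
K + u = 304 - 74 = 230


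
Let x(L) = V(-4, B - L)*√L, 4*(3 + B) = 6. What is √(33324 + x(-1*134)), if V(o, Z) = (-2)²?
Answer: 2*√(8331 + I*√134) ≈ 182.55 + 0.12682*I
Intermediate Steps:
B = -3/2 (B = -3 + (¼)*6 = -3 + 3/2 = -3/2 ≈ -1.5000)
V(o, Z) = 4
x(L) = 4*√L
√(33324 + x(-1*134)) = √(33324 + 4*√(-1*134)) = √(33324 + 4*√(-134)) = √(33324 + 4*(I*√134)) = √(33324 + 4*I*√134)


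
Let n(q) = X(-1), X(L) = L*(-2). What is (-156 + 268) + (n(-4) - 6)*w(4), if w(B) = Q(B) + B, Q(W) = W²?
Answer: 32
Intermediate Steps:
w(B) = B + B² (w(B) = B² + B = B + B²)
X(L) = -2*L
n(q) = 2 (n(q) = -2*(-1) = 2)
(-156 + 268) + (n(-4) - 6)*w(4) = (-156 + 268) + (2 - 6)*(4*(1 + 4)) = 112 - 16*5 = 112 - 4*20 = 112 - 80 = 32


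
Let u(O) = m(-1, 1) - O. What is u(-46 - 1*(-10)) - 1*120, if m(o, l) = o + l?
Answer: -84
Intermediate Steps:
m(o, l) = l + o
u(O) = -O (u(O) = (1 - 1) - O = 0 - O = -O)
u(-46 - 1*(-10)) - 1*120 = -(-46 - 1*(-10)) - 1*120 = -(-46 + 10) - 120 = -1*(-36) - 120 = 36 - 120 = -84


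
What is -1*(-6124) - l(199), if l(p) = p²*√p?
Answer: 6124 - 39601*√199 ≈ -5.5252e+5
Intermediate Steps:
l(p) = p^(5/2)
-1*(-6124) - l(199) = -1*(-6124) - 199^(5/2) = 6124 - 39601*√199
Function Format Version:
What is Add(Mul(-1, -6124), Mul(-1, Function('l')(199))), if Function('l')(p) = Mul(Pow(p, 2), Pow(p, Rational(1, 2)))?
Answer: Add(6124, Mul(-39601, Pow(199, Rational(1, 2)))) ≈ -5.5252e+5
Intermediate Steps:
Function('l')(p) = Pow(p, Rational(5, 2))
Add(Mul(-1, -6124), Mul(-1, Function('l')(199))) = Add(Mul(-1, -6124), Mul(-1, Pow(199, Rational(5, 2)))) = Add(6124, Mul(-1, Mul(39601, Pow(199, Rational(1, 2))))) = Add(6124, Mul(-39601, Pow(199, Rational(1, 2))))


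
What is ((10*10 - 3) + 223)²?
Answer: 102400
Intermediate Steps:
((10*10 - 3) + 223)² = ((100 - 3) + 223)² = (97 + 223)² = 320² = 102400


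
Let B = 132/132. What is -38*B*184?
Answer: -6992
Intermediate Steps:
B = 1 (B = 132*(1/132) = 1)
-38*B*184 = -38*1*184 = -38*184 = -6992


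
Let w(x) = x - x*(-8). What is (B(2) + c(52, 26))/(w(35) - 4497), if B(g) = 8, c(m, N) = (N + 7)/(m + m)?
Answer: -865/434928 ≈ -0.0019888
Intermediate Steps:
c(m, N) = (7 + N)/(2*m) (c(m, N) = (7 + N)/((2*m)) = (7 + N)*(1/(2*m)) = (7 + N)/(2*m))
w(x) = 9*x (w(x) = x - (-8)*x = x + 8*x = 9*x)
(B(2) + c(52, 26))/(w(35) - 4497) = (8 + (1/2)*(7 + 26)/52)/(9*35 - 4497) = (8 + (1/2)*(1/52)*33)/(315 - 4497) = (8 + 33/104)/(-4182) = (865/104)*(-1/4182) = -865/434928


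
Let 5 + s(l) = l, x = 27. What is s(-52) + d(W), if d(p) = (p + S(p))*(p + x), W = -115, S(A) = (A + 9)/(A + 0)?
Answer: 1147917/115 ≈ 9981.9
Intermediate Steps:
s(l) = -5 + l
S(A) = (9 + A)/A
d(p) = (27 + p)*(p + (9 + p)/p) (d(p) = (p + (9 + p)/p)*(p + 27) = (p + (9 + p)/p)*(27 + p) = (27 + p)*(p + (9 + p)/p))
s(-52) + d(W) = (-5 - 52) + (36 + (-115)**2 + 28*(-115) + 243/(-115)) = -57 + (36 + 13225 - 3220 + 243*(-1/115)) = -57 + (36 + 13225 - 3220 - 243/115) = -57 + 1154472/115 = 1147917/115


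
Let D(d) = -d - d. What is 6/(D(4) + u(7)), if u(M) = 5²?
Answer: 6/17 ≈ 0.35294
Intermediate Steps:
D(d) = -2*d
u(M) = 25
6/(D(4) + u(7)) = 6/(-2*4 + 25) = 6/(-8 + 25) = 6/17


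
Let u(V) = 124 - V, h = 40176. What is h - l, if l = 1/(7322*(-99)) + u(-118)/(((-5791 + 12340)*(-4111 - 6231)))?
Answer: 328745553975257743/8182635253254 ≈ 40176.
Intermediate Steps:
l = -40525039/8182635253254 (l = 1/(7322*(-99)) + (124 - 1*(-118))/(((-5791 + 12340)*(-4111 - 6231))) = (1/7322)*(-1/99) + (124 + 118)/((6549*(-10342))) = -1/724878 + 242/(-67729758) = -1/724878 + 242*(-1/67729758) = -1/724878 - 121/33864879 = -40525039/8182635253254 ≈ -4.9526e-6)
h - l = 40176 - 1*(-40525039/8182635253254) = 40176 + 40525039/8182635253254 = 328745553975257743/8182635253254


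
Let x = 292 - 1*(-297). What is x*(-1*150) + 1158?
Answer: -87192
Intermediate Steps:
x = 589 (x = 292 + 297 = 589)
x*(-1*150) + 1158 = 589*(-1*150) + 1158 = 589*(-150) + 1158 = -88350 + 1158 = -87192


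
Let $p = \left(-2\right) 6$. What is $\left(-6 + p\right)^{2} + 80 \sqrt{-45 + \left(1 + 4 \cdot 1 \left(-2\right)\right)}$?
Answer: $324 + 160 i \sqrt{13} \approx 324.0 + 576.89 i$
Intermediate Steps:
$p = -12$
$\left(-6 + p\right)^{2} + 80 \sqrt{-45 + \left(1 + 4 \cdot 1 \left(-2\right)\right)} = \left(-6 - 12\right)^{2} + 80 \sqrt{-45 + \left(1 + 4 \cdot 1 \left(-2\right)\right)} = \left(-18\right)^{2} + 80 \sqrt{-45 + \left(1 + 4 \left(-2\right)\right)} = 324 + 80 \sqrt{-45 + \left(1 - 8\right)} = 324 + 80 \sqrt{-45 - 7} = 324 + 80 \sqrt{-52} = 324 + 80 \cdot 2 i \sqrt{13} = 324 + 160 i \sqrt{13}$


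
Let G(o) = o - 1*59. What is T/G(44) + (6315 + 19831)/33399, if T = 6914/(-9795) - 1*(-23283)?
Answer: -845866980031/545238675 ≈ -1551.4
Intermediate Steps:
T = 228050071/9795 (T = 6914*(-1/9795) + 23283 = -6914/9795 + 23283 = 228050071/9795 ≈ 23282.)
G(o) = -59 + o (G(o) = o - 59 = -59 + o)
T/G(44) + (6315 + 19831)/33399 = 228050071/(9795*(-59 + 44)) + (6315 + 19831)/33399 = (228050071/9795)/(-15) + 26146*(1/33399) = (228050071/9795)*(-1/15) + 26146/33399 = -228050071/146925 + 26146/33399 = -845866980031/545238675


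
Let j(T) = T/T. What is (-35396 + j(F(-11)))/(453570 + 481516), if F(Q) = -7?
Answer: -35395/935086 ≈ -0.037852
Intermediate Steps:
j(T) = 1
(-35396 + j(F(-11)))/(453570 + 481516) = (-35396 + 1)/(453570 + 481516) = -35395/935086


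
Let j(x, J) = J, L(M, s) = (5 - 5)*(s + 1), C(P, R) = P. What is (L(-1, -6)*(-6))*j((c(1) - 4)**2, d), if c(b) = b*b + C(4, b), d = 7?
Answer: 0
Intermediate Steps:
c(b) = 4 + b**2 (c(b) = b*b + 4 = b**2 + 4 = 4 + b**2)
L(M, s) = 0 (L(M, s) = 0*(1 + s) = 0)
(L(-1, -6)*(-6))*j((c(1) - 4)**2, d) = (0*(-6))*7 = 0*7 = 0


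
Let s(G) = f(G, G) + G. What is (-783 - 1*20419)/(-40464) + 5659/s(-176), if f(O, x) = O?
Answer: -13845167/890208 ≈ -15.553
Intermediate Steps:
s(G) = 2*G (s(G) = G + G = 2*G)
(-783 - 1*20419)/(-40464) + 5659/s(-176) = (-783 - 1*20419)/(-40464) + 5659/((2*(-176))) = (-783 - 20419)*(-1/40464) + 5659/(-352) = -21202*(-1/40464) + 5659*(-1/352) = 10601/20232 - 5659/352 = -13845167/890208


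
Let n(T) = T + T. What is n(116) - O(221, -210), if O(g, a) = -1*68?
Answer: 300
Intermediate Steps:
n(T) = 2*T
O(g, a) = -68
n(116) - O(221, -210) = 2*116 - 1*(-68) = 232 + 68 = 300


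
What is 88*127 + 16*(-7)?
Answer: 11064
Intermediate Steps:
88*127 + 16*(-7) = 11176 - 112 = 11064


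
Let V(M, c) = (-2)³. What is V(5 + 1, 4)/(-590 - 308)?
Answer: 4/449 ≈ 0.0089087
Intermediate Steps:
V(M, c) = -8
V(5 + 1, 4)/(-590 - 308) = -8/(-590 - 308) = -8/(-898) = -1/898*(-8) = 4/449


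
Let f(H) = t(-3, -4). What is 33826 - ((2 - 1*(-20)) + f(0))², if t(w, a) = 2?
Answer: 33250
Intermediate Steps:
f(H) = 2
33826 - ((2 - 1*(-20)) + f(0))² = 33826 - ((2 - 1*(-20)) + 2)² = 33826 - ((2 + 20) + 2)² = 33826 - (22 + 2)² = 33826 - 1*24² = 33826 - 1*576 = 33826 - 576 = 33250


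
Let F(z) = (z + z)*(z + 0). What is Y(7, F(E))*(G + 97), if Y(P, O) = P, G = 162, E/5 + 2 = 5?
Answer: 1813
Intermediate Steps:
E = 15 (E = -10 + 5*5 = -10 + 25 = 15)
F(z) = 2*z² (F(z) = (2*z)*z = 2*z²)
Y(7, F(E))*(G + 97) = 7*(162 + 97) = 7*259 = 1813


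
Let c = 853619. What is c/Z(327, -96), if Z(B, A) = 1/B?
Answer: 279133413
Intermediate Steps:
c/Z(327, -96) = 853619/(1/327) = 853619*327 = 279133413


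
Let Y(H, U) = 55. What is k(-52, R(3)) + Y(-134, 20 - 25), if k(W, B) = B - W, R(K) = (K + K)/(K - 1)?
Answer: 110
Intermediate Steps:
R(K) = 2*K/(-1 + K) (R(K) = (2*K)/(-1 + K) = 2*K/(-1 + K))
k(-52, R(3)) + Y(-134, 20 - 25) = (2*3/(-1 + 3) - 1*(-52)) + 55 = (2*3/2 + 52) + 55 = (2*3*(½) + 52) + 55 = (3 + 52) + 55 = 55 + 55 = 110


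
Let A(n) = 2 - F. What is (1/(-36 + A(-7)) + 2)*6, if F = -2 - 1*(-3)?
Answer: 414/35 ≈ 11.829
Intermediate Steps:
F = 1 (F = -2 + 3 = 1)
A(n) = 1 (A(n) = 2 - 1*1 = 2 - 1 = 1)
(1/(-36 + A(-7)) + 2)*6 = (1/(-36 + 1) + 2)*6 = (1/(-35) + 2)*6 = (-1/35 + 2)*6 = (69/35)*6 = 414/35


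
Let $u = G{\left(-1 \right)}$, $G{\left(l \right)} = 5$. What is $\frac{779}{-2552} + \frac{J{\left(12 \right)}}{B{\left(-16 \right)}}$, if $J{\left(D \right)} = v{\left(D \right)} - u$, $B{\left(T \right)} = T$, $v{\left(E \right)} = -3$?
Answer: $\frac{497}{2552} \approx 0.19475$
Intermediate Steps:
$u = 5$
$J{\left(D \right)} = -8$ ($J{\left(D \right)} = -3 - 5 = -8$)
$\frac{779}{-2552} + \frac{J{\left(12 \right)}}{B{\left(-16 \right)}} = \frac{779}{-2552} - \frac{8}{-16} = 779 \left(- \frac{1}{2552}\right) - - \frac{1}{2} = - \frac{779}{2552} + \frac{1}{2} = \frac{497}{2552}$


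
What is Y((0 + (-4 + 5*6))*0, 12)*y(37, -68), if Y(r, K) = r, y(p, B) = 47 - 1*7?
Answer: 0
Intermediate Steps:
y(p, B) = 40 (y(p, B) = 47 - 7 = 40)
Y((0 + (-4 + 5*6))*0, 12)*y(37, -68) = ((0 + (-4 + 5*6))*0)*40 = ((0 + (-4 + 30))*0)*40 = ((0 + 26)*0)*40 = (26*0)*40 = 0*40 = 0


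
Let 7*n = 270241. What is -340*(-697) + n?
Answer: 1929101/7 ≈ 2.7559e+5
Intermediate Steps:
n = 270241/7 (n = (⅐)*270241 = 270241/7 ≈ 38606.)
-340*(-697) + n = -340*(-697) + 270241/7 = 236980 + 270241/7 = 1929101/7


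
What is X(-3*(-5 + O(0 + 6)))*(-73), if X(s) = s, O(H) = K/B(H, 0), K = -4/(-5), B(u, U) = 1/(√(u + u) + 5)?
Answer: -219 + 1752*√3/5 ≈ 387.91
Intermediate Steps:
B(u, U) = 1/(5 + √2*√u) (B(u, U) = 1/(√(2*u) + 5) = 1/(√2*√u + 5) = 1/(5 + √2*√u))
K = ⅘ (K = -4*(-⅕) = ⅘ ≈ 0.80000)
O(H) = 4 + 4*√2*√H/5 (O(H) = 4/(5*(1/(5 + √2*√H))) = 4*(5 + √2*√H)/5 = 4 + 4*√2*√H/5)
X(-3*(-5 + O(0 + 6)))*(-73) = -3*(-5 + (4 + 4*√2*√(0 + 6)/5))*(-73) = -3*(-5 + (4 + 4*√2*√6/5))*(-73) = -3*(-5 + (4 + 8*√3/5))*(-73) = -3*(-1 + 8*√3/5)*(-73) = (3 - 24*√3/5)*(-73) = -219 + 1752*√3/5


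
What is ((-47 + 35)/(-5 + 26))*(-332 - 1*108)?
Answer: 1760/7 ≈ 251.43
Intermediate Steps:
((-47 + 35)/(-5 + 26))*(-332 - 1*108) = (-12/21)*(-332 - 108) = -12*1/21*(-440) = -4/7*(-440) = 1760/7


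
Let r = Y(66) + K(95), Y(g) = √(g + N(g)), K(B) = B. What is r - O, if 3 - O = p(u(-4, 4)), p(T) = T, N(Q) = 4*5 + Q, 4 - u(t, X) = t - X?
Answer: 104 + 2*√38 ≈ 116.33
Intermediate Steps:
u(t, X) = 4 + X - t (u(t, X) = 4 - (t - X) = 4 + (X - t) = 4 + X - t)
N(Q) = 20 + Q
O = -9 (O = 3 - (4 + 4 - 1*(-4)) = 3 - (4 + 4 + 4) = 3 - 1*12 = 3 - 12 = -9)
Y(g) = √(20 + 2*g) (Y(g) = √(g + (20 + g)) = √(20 + 2*g))
r = 95 + 2*√38 (r = √(20 + 2*66) + 95 = √(20 + 132) + 95 = √152 + 95 = 2*√38 + 95 = 95 + 2*√38 ≈ 107.33)
r - O = (95 + 2*√38) - 1*(-9) = (95 + 2*√38) + 9 = 104 + 2*√38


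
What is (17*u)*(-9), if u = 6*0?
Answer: 0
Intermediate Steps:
u = 0
(17*u)*(-9) = (17*0)*(-9) = 0*(-9) = 0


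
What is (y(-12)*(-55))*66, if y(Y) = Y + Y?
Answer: 87120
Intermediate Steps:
y(Y) = 2*Y
(y(-12)*(-55))*66 = ((2*(-12))*(-55))*66 = -24*(-55)*66 = 1320*66 = 87120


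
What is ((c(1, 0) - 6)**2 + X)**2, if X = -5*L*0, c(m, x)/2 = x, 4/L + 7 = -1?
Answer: 1296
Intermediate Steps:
L = -1/2 (L = 4/(-7 - 1) = 4/(-8) = 4*(-1/8) = -1/2 ≈ -0.50000)
c(m, x) = 2*x
X = 0 (X = -5*(-1/2)*0 = (5/2)*0 = 0)
((c(1, 0) - 6)**2 + X)**2 = ((2*0 - 6)**2 + 0)**2 = ((0 - 6)**2 + 0)**2 = ((-6)**2 + 0)**2 = (36 + 0)**2 = 36**2 = 1296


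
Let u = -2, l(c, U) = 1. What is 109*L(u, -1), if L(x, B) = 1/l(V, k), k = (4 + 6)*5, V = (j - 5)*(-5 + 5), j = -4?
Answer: 109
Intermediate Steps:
V = 0 (V = (-4 - 5)*(-5 + 5) = -9*0 = 0)
k = 50 (k = 10*5 = 50)
L(x, B) = 1 (L(x, B) = 1/1 = 1)
109*L(u, -1) = 109*1 = 109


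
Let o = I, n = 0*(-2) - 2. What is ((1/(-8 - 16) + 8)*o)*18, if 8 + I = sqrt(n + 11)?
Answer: -2865/4 ≈ -716.25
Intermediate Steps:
n = -2 (n = 0 - 2 = -2)
I = -5 (I = -8 + sqrt(-2 + 11) = -8 + sqrt(9) = -8 + 3 = -5)
o = -5
((1/(-8 - 16) + 8)*o)*18 = ((1/(-8 - 16) + 8)*(-5))*18 = ((1/(-24) + 8)*(-5))*18 = ((-1/24 + 8)*(-5))*18 = ((191/24)*(-5))*18 = -955/24*18 = -2865/4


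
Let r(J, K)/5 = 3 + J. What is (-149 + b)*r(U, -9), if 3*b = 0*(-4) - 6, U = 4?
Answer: -5285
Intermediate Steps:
b = -2 (b = (0*(-4) - 6)/3 = (0 - 6)/3 = (⅓)*(-6) = -2)
r(J, K) = 15 + 5*J (r(J, K) = 5*(3 + J) = 15 + 5*J)
(-149 + b)*r(U, -9) = (-149 - 2)*(15 + 5*4) = -151*(15 + 20) = -151*35 = -5285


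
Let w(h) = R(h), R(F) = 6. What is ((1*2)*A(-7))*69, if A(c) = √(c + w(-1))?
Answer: 138*I ≈ 138.0*I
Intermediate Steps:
w(h) = 6
A(c) = √(6 + c) (A(c) = √(c + 6) = √(6 + c))
((1*2)*A(-7))*69 = ((1*2)*√(6 - 7))*69 = (2*√(-1))*69 = (2*I)*69 = 138*I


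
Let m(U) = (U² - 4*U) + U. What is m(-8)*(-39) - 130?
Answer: -3562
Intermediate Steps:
m(U) = U² - 3*U
m(-8)*(-39) - 130 = -8*(-3 - 8)*(-39) - 130 = -8*(-11)*(-39) - 130 = 88*(-39) - 130 = -3432 - 130 = -3562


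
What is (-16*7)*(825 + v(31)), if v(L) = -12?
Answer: -91056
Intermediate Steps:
(-16*7)*(825 + v(31)) = (-16*7)*(825 - 12) = -112*813 = -91056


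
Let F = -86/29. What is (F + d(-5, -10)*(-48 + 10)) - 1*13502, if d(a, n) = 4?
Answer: -396052/29 ≈ -13657.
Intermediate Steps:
F = -86/29 (F = -86*1/29 = -86/29 ≈ -2.9655)
(F + d(-5, -10)*(-48 + 10)) - 1*13502 = (-86/29 + 4*(-48 + 10)) - 1*13502 = (-86/29 + 4*(-38)) - 13502 = (-86/29 - 152) - 13502 = -4494/29 - 13502 = -396052/29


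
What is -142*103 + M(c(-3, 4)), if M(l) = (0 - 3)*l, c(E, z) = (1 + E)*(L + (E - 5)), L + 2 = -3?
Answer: -14704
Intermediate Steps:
L = -5 (L = -2 - 3 = -5)
c(E, z) = (1 + E)*(-10 + E) (c(E, z) = (1 + E)*(-5 + (E - 5)) = (1 + E)*(-5 + (-5 + E)) = (1 + E)*(-10 + E))
M(l) = -3*l
-142*103 + M(c(-3, 4)) = -142*103 - 3*(-10 + (-3)**2 - 9*(-3)) = -14626 - 3*(-10 + 9 + 27) = -14626 - 3*26 = -14626 - 78 = -14704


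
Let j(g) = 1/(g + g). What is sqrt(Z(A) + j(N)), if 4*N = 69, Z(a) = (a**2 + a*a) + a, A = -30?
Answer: 2*sqrt(2106777)/69 ≈ 42.072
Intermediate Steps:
Z(a) = a + 2*a**2 (Z(a) = (a**2 + a**2) + a = 2*a**2 + a = a + 2*a**2)
N = 69/4 (N = (1/4)*69 = 69/4 ≈ 17.250)
j(g) = 1/(2*g)
sqrt(Z(A) + j(N)) = sqrt(-30*(1 + 2*(-30)) + 1/(2*(69/4))) = sqrt(-30*(1 - 60) + (1/2)*(4/69)) = sqrt(-30*(-59) + 2/69) = sqrt(1770 + 2/69) = sqrt(122132/69) = 2*sqrt(2106777)/69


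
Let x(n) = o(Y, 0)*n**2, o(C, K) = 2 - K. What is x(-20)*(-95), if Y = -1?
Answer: -76000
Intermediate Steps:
x(n) = 2*n**2 (x(n) = (2 - 1*0)*n**2 = (2 + 0)*n**2 = 2*n**2)
x(-20)*(-95) = (2*(-20)**2)*(-95) = (2*400)*(-95) = 800*(-95) = -76000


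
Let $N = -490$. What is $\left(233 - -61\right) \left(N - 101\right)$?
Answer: $-173754$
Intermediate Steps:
$\left(233 - -61\right) \left(N - 101\right) = \left(233 - -61\right) \left(-490 - 101\right) = \left(233 + 61\right) \left(-591\right) = 294 \left(-591\right) = -173754$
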